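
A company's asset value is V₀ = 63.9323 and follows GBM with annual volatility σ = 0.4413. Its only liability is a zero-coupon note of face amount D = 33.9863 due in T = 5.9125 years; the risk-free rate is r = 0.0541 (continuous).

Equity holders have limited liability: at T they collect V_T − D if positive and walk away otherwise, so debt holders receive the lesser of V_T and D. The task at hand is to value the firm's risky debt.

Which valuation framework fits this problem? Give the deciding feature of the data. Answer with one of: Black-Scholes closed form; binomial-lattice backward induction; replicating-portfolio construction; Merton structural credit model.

Key observation: a levered firm with one bullet debt due at 5.9125 years is the canonical structural-credit setup: equity is a call on the firm's assets struck at the face value.

framework: Merton structural credit model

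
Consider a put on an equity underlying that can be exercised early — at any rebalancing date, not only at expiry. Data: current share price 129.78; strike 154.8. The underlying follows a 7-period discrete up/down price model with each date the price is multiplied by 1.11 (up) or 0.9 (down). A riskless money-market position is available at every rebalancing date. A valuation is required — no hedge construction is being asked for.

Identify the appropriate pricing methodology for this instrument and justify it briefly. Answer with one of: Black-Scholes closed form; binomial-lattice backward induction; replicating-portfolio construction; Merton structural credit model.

Key observation: with exercise allowed before expiry on a discrete up/down model (7 steps from spot 129.78), the strike-154.8 put's value must be rolled back through the tree testing early exercise at each node.

framework: binomial-lattice backward induction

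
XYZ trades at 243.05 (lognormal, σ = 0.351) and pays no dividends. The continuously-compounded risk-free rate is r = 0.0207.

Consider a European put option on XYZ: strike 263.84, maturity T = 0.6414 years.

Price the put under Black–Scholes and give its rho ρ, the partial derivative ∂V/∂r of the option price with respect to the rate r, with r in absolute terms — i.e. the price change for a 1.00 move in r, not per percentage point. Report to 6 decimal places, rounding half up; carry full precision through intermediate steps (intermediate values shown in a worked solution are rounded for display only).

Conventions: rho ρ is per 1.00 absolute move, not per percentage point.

price = 37.622514
ρ = -108.545210

σ√T = 0.351·√0.6414 = 0.281107
d₁ = (ln(S/K) + (r+σ²/2)T) / (σ√T) = (ln(243.05/263.84) + (0.0207+0.351²/2)·0.6414) / 0.281107 = (-0.082076 + 0.052788) / 0.281107 = -0.104189
d₂ = d₁ − σ√T = -0.104189 − 0.281107 = -0.385296
e^{−rT} = 0.986811
N(−d₁) = 0.541490,  N(−d₂) = 0.649991
Put price V = K·e^{−rT}·N(−d₂) − S·N(−d₁) = 169.231696 − 131.609181 = 37.622514
ρ = −K·T·e^{−rT}·N(−d₂) = -108.545210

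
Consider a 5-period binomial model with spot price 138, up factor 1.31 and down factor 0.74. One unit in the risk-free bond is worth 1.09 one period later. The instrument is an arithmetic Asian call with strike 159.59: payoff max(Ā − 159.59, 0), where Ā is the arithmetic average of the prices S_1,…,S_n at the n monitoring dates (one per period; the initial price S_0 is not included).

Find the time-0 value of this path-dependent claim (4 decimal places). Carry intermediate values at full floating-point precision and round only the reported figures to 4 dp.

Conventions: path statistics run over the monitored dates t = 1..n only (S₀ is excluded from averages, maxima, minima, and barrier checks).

Set p* = 0.6140 (from d < R < u); the path-dependent value is the discounted p*-expectation over all price paths.
Enumerate all 2^5 = 32 price paths (U = up ×1.31, D = down ×0.74); each path with k up-moves has probability p*^k·(1−p*)^(5−k).
DDDDD: Ā=61.1227, payoff=0.0000, prob=0.008565
UDDDD: Ā=108.2037, payoff=0.0000, prob=0.013627
DUDDD: Ā=92.4717, payoff=0.0000, prob=0.013627
UUDDD: Ā=163.6999, payoff=4.1099, prob=0.021679
DDUDD: Ā=80.8300, payoff=0.0000, prob=0.013627
UDUDD: Ā=143.0910, payoff=0.0000, prob=0.021679
DUUDD: Ā=127.3590, payoff=0.0000, prob=0.021679
UUUDD: Ā=225.4598, payoff=65.8698, prob=0.034489
DDDUD: Ā=72.2152, payoff=0.0000, prob=0.013627
UDDUD: Ā=127.8404, payoff=0.0000, prob=0.021679
DUDUD: Ā=112.1084, payoff=0.0000, prob=0.021679
UUDUD: Ā=198.4621, payoff=38.8721, prob=0.034489
DDUUD: Ā=100.4667, payoff=0.0000, prob=0.021679
UDUUD: Ā=177.8532, payoff=18.2632, prob=0.034489
DUUUD: Ā=162.1212, payoff=2.5312, prob=0.034489
UUUUD: Ā=286.9983, payoff=127.4083, prob=0.054868
DDDDU: Ā=65.8402, payoff=0.0000, prob=0.013627
UDDDU: Ā=116.5549, payoff=0.0000, prob=0.021679
DUDDU: Ā=100.8229, payoff=0.0000, prob=0.021679
UUDDU: Ā=178.4838, payoff=18.8938, prob=0.034489
DDUDU: Ā=89.1812, payoff=0.0000, prob=0.021679
UDUDU: Ā=157.8749, payoff=0.0000, prob=0.034489
DUUDU: Ā=142.1429, payoff=0.0000, prob=0.034489
UUUDU: Ā=251.6313, payoff=92.0413, prob=0.054868
DDDUU: Ā=80.5664, payoff=0.0000, prob=0.021679
UDDUU: Ā=142.6243, payoff=0.0000, prob=0.034489
DUDUU: Ā=126.8923, payoff=0.0000, prob=0.034489
UUDUU: Ā=224.6337, payoff=65.0437, prob=0.054868
DDUUU: Ā=115.2506, payoff=0.0000, prob=0.034489
UDUUU: Ā=204.0247, payoff=44.4347, prob=0.054868
DUUUU: Ā=188.2927, payoff=28.7027, prob=0.054868
UUUUU: Ā=333.3290, payoff=173.7390, prob=0.087290
Price = Σ prob·payoff / R^5 = 39.858568 / 1.538624 = 25.9053

price = 25.9053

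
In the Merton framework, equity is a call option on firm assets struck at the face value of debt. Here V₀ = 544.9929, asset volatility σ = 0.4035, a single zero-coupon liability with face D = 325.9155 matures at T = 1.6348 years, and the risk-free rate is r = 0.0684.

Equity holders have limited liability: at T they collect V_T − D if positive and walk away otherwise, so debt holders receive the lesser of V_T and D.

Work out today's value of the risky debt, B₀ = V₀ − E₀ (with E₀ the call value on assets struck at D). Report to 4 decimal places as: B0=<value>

B0=280.4606

Work the structural quantities from V₀ = 544.9929 against face 325.9155:
d₁ = [ln(V₀/D) + (r + σ²/2)T] / (σ√T)
   = [ln(544.9929/325.9155) + (0.0684 + 0.5·0.4035²)·1.6348] / (0.4035·√1.6348)
   = [0.514135 + 0.244903] / 0.515912 = 1.471253
d₂ = d₁ − σ√T = 1.471253 − 0.515912 = 0.955341
N(d₁) = 0.929389,  N(d₂) = 0.830297,  e^(−rT) = 0.894205
E₀ = V₀·N(d₁) − D·e^(−rT)·N(d₂)
   = 544.9929·0.929389 − 325.9155·0.894205·0.830297 = 264.532321
B₀ = V₀ − E₀ = 544.9929 − 264.532321 = 280.460579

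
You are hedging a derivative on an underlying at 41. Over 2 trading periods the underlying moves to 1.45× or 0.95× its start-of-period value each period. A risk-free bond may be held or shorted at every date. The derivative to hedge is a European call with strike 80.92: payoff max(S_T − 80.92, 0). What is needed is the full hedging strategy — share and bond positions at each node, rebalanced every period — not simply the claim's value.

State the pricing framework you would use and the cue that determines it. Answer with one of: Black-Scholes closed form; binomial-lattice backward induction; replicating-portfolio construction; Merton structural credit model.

framework: replicating-portfolio construction

Key observation: the task asks for the hedge itself — share and bond holdings at every node of the 2-period tree on spot 41 with factors 1.45/0.95 — which is exactly what the replicating-portfolio construction produces.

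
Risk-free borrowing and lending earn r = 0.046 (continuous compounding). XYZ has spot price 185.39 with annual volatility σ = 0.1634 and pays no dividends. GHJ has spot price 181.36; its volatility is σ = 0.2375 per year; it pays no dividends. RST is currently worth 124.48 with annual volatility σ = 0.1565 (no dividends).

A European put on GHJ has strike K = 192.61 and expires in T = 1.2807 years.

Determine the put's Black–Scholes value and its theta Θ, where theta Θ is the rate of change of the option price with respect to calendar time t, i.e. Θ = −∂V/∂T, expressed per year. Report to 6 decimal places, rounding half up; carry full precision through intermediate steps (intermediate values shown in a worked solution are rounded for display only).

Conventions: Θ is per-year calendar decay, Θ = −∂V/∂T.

σ√T = 0.2375·√1.2807 = 0.268774
d₁ = (ln(S/K) + (r+σ²/2)T) / (σ√T) = (ln(181.36/192.61) + (0.046+0.2375²/2)·1.2807) / 0.268774 = (-0.060183 + 0.095032) / 0.268774 = 0.129657
d₂ = d₁ − σ√T = 0.129657 − 0.268774 = -0.139117
e^{−rT} = 0.942790
N(−d₁) = 0.448419,  N(−d₂) = 0.555321
Put price V = K·e^{−rT}·N(−d₂) − S·N(−d₁) = 100.841131 − 81.325227 = 19.515904
φ(d₁) = (1/√(2π))·e^{−d₁²/2} = 0.395603
Θ = −S·φ(d₁)·σ/(2√T) + r·K·e^{−rT}·N(−d₂) = −7.528544 + 4.638692 = -2.889852

price = 19.515904
Θ = -2.889852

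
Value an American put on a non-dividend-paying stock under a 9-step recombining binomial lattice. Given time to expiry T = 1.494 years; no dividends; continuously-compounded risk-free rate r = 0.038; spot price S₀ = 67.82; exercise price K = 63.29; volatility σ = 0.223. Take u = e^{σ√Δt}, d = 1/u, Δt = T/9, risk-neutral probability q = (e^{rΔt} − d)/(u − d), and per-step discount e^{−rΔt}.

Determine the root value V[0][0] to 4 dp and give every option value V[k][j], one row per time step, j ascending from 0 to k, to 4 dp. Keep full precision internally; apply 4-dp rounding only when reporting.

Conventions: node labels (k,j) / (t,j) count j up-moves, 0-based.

Δt=0.16600  u=1.09511  d=0.91315  q=0.51208  discount=0.99371
step 9 (expiry): payoffs max(K−S,0) = 33.3516 27.3857 20.2310 11.6506 1.3603 0.0000 0.0000 0.0000 0.0000 0.0000
k=8: (k=8,j=0): S=32.7860, K−S=30.5040, hold=30.1061 ⇒ V=30.5040 exercise | (k=8,j=1): S=39.3193, K−S=23.9707, hold=23.5728 ⇒ V=23.9707 exercise | (k=8,j=2): S=47.1545, K−S=16.1355, hold=15.7376 ⇒ V=16.1355 exercise | (k=8,j=3): S=56.5510, K−S=6.7390, hold=6.3410 ⇒ V=6.7390 exercise | (k=8,j=4): S=67.8200, K−S=0.0000, hold=0.6595 ⇒ V=0.6595 continue | (k=8,j=5): S=81.3346, K−S=0.0000, hold=0.0000 ⇒ V=0.0000 continue | (k=8,j=6): S=97.5422, K−S=0.0000, hold=0.0000 ⇒ V=0.0000 continue | (k=8,j=7): S=116.9796, K−S=0.0000, hold=0.0000 ⇒ V=0.0000 continue | (k=8,j=8): S=140.2903, K−S=0.0000, hold=0.0000 ⇒ V=0.0000 continue
k=7: (k=7,j=0): S=35.9043, K−S=27.3857, hold=26.9877 ⇒ V=27.3857 exercise | (k=7,j=1): S=43.0590, K−S=20.2310, hold=19.8330 ⇒ V=20.2310 exercise | (k=7,j=2): S=51.6394, K−S=11.6506, hold=11.2526 ⇒ V=11.6506 exercise | (k=7,j=3): S=61.9297, K−S=1.3603, hold=3.6030 ⇒ V=3.6030 continue | (k=7,j=4): S=74.2705, K−S=0.0000, hold=0.3198 ⇒ V=0.3198 continue | (k=7,j=5): S=89.0705, K−S=0.0000, hold=0.0000 ⇒ V=0.0000 continue | (k=7,j=6): S=106.8197, K−S=0.0000, hold=0.0000 ⇒ V=0.0000 continue | (k=7,j=7): S=128.1059, K−S=0.0000, hold=0.0000 ⇒ V=0.0000 continue
k=6: (k=6,j=0): S=39.3193, K−S=23.9707, hold=23.5728 ⇒ V=23.9707 exercise | (k=6,j=1): S=47.1545, K−S=16.1355, hold=15.7376 ⇒ V=16.1355 exercise | (k=6,j=2): S=56.5510, K−S=6.7390, hold=7.4823 ⇒ V=7.4823 continue | (k=6,j=3): S=67.8200, K−S=0.0000, hold=1.9097 ⇒ V=1.9097 continue | (k=6,j=4): S=81.3346, K−S=0.0000, hold=0.1550 ⇒ V=0.1550 continue | (k=6,j=5): S=97.5422, K−S=0.0000, hold=0.0000 ⇒ V=0.0000 continue | (k=6,j=6): S=116.9796, K−S=0.0000, hold=0.0000 ⇒ V=0.0000 continue
k=5: (k=5,j=0): S=43.0590, K−S=20.2310, hold=19.8330 ⇒ V=20.2310 exercise | (k=5,j=1): S=51.6394, K−S=11.6506, hold=11.6308 ⇒ V=11.6506 exercise | (k=5,j=2): S=61.9297, K−S=1.3603, hold=4.5996 ⇒ V=4.5996 continue | (k=5,j=3): S=74.2705, K−S=0.0000, hold=1.0048 ⇒ V=1.0048 continue | (k=5,j=4): S=89.0705, K−S=0.0000, hold=0.0752 ⇒ V=0.0752 continue | (k=5,j=5): S=106.8197, K−S=0.0000, hold=0.0000 ⇒ V=0.0000 continue
k=4: (k=4,j=0): S=47.1545, K−S=16.1355, hold=15.7376 ⇒ V=16.1355 exercise | (k=4,j=1): S=56.5510, K−S=6.7390, hold=7.9893 ⇒ V=7.9893 continue | (k=4,j=2): S=67.8200, K−S=0.0000, hold=2.7414 ⇒ V=2.7414 continue | (k=4,j=3): S=81.3346, K−S=0.0000, hold=0.5254 ⇒ V=0.5254 continue | (k=4,j=4): S=97.5422, K−S=0.0000, hold=0.0364 ⇒ V=0.0364 continue
k=3: (k=3,j=0): S=51.6394, K−S=11.6506, hold=11.8888 ⇒ V=11.8888 continue | (k=3,j=1): S=61.9297, K−S=1.3603, hold=5.2687 ⇒ V=5.2687 continue | (k=3,j=2): S=74.2705, K−S=0.0000, hold=1.5966 ⇒ V=1.5966 continue | (k=3,j=3): S=89.0705, K−S=0.0000, hold=0.2733 ⇒ V=0.2733 continue
k=2: (k=2,j=0): S=56.5510, K−S=6.7390, hold=8.4454 ⇒ V=8.4454 continue | (k=2,j=1): S=67.8200, K−S=0.0000, hold=3.3670 ⇒ V=3.3670 continue | (k=2,j=2): S=81.3346, K−S=0.0000, hold=0.9132 ⇒ V=0.9132 continue
k=1: (k=1,j=0): S=61.9297, K−S=1.3603, hold=5.8081 ⇒ V=5.8081 continue | (k=1,j=1): S=74.2705, K−S=0.0000, hold=2.0972 ⇒ V=2.0972 continue
k=0: (k=0,j=0): S=67.8200, K−S=0.0000, hold=3.8832 ⇒ V=3.8832 continue

price = 3.8832
tree:
3.8832
5.8081 2.0972
8.4454 3.3670 0.9132
11.8888 5.2687 1.5966 0.2733
16.1355 7.9893 2.7414 0.5254 0.0364
20.2310 11.6506 4.5996 1.0048 0.0752 0.0000
23.9707 16.1355 7.4823 1.9097 0.1550 0.0000 0.0000
27.3857 20.2310 11.6506 3.6030 0.3198 0.0000 0.0000 0.0000
30.5040 23.9707 16.1355 6.7390 0.6595 0.0000 0.0000 0.0000 0.0000
33.3516 27.3857 20.2310 11.6506 1.3603 0.0000 0.0000 0.0000 0.0000 0.0000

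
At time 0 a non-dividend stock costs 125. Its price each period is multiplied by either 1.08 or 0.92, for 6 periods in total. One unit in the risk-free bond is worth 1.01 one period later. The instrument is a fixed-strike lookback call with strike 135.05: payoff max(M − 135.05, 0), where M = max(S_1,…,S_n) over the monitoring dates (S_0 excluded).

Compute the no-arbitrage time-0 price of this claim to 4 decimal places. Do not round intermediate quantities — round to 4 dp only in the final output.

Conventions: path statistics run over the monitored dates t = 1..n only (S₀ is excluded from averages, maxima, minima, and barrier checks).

With p* = (R−d)/(u−d) = 0.5625, sum probability × payoff across the paths and divide by R^6.
Enumerate all 2^6 = 64 price paths (U = up ×1.08, D = down ×0.92); each path with k up-moves has probability p*^k·(1−p*)^(6−k).
DDDDDD: M=115.0000, payoff=0.0000, prob=0.007012
UDDDDD: M=135.0000, payoff=0.0000, prob=0.009016
DUDDDD: M=124.2000, payoff=0.0000, prob=0.009016
UUDDDD: M=145.8000, payoff=10.7500, prob=0.011592
DDUDDD: M=115.0000, payoff=0.0000, prob=0.009016
UDUDDD: M=135.0000, payoff=0.0000, prob=0.011592
DUUDDD: M=134.1360, payoff=0.0000, prob=0.011592
UUUDDD: M=157.4640, payoff=22.4140, prob=0.014904
DDDUDD: M=115.0000, payoff=0.0000, prob=0.009016
UDDUDD: M=135.0000, payoff=0.0000, prob=0.011592
DUDUDD: M=124.2000, payoff=0.0000, prob=0.011592
UUDUDD: M=145.8000, payoff=10.7500, prob=0.014904
DDUUDD: M=123.4051, payoff=0.0000, prob=0.011592
UDUUDD: M=144.8669, payoff=9.8169, prob=0.014904
DUUUDD: M=144.8669, payoff=9.8169, prob=0.014904
UUUUDD: M=170.0611, payoff=35.0111, prob=0.019162
DDDDUD: M=115.0000, payoff=0.0000, prob=0.009016
UDDDUD: M=135.0000, payoff=0.0000, prob=0.011592
DUDDUD: M=124.2000, payoff=0.0000, prob=0.011592
UUDDUD: M=145.8000, payoff=10.7500, prob=0.014904
DDUDUD: M=115.0000, payoff=0.0000, prob=0.011592
UDUDUD: M=135.0000, payoff=0.0000, prob=0.014904
DUUDUD: M=134.1360, payoff=0.0000, prob=0.014904
UUUDUD: M=157.4640, payoff=22.4140, prob=0.019162
DDDUUD: M=115.0000, payoff=0.0000, prob=0.011592
UDDUUD: M=135.0000, payoff=0.0000, prob=0.014904
DUDUUD: M=133.2775, payoff=0.0000, prob=0.014904
UUDUUD: M=156.4562, payoff=21.4062, prob=0.019162
DDUUUD: M=133.2775, payoff=0.0000, prob=0.014904
UDUUUD: M=156.4562, payoff=21.4062, prob=0.019162
DUUUUD: M=156.4562, payoff=21.4062, prob=0.019162
UUUUUD: M=183.6660, payoff=48.6160, prob=0.024637
DDDDDU: M=115.0000, payoff=0.0000, prob=0.009016
UDDDDU: M=135.0000, payoff=0.0000, prob=0.011592
DUDDDU: M=124.2000, payoff=0.0000, prob=0.011592
UUDDDU: M=145.8000, payoff=10.7500, prob=0.014904
DDUDDU: M=115.0000, payoff=0.0000, prob=0.011592
UDUDDU: M=135.0000, payoff=0.0000, prob=0.014904
DUUDDU: M=134.1360, payoff=0.0000, prob=0.014904
UUUDDU: M=157.4640, payoff=22.4140, prob=0.019162
DDDUDU: M=115.0000, payoff=0.0000, prob=0.011592
UDDUDU: M=135.0000, payoff=0.0000, prob=0.014904
DUDUDU: M=124.2000, payoff=0.0000, prob=0.014904
UUDUDU: M=145.8000, payoff=10.7500, prob=0.019162
DDUUDU: M=123.4051, payoff=0.0000, prob=0.014904
UDUUDU: M=144.8669, payoff=9.8169, prob=0.019162
DUUUDU: M=144.8669, payoff=9.8169, prob=0.019162
UUUUDU: M=170.0611, payoff=35.0111, prob=0.024637
DDDDUU: M=115.0000, payoff=0.0000, prob=0.011592
UDDDUU: M=135.0000, payoff=0.0000, prob=0.014904
DUDDUU: M=124.2000, payoff=0.0000, prob=0.014904
UUDDUU: M=145.8000, payoff=10.7500, prob=0.019162
DDUDUU: M=122.6153, payoff=0.0000, prob=0.014904
UDUDUU: M=143.9397, payoff=8.8897, prob=0.019162
DUUDUU: M=143.9397, payoff=8.8897, prob=0.019162
UUUDUU: M=168.9727, payoff=33.9227, prob=0.024637
DDDUUU: M=122.6153, payoff=0.0000, prob=0.014904
UDDUUU: M=143.9397, payoff=8.8897, prob=0.019162
DUDUUU: M=143.9397, payoff=8.8897, prob=0.019162
UUDUUU: M=168.9727, payoff=33.9227, prob=0.024637
DDUUUU: M=143.9397, payoff=8.8897, prob=0.019162
UDUUUU: M=168.9727, payoff=33.9227, prob=0.024637
DUUUUU: M=168.9727, payoff=33.9227, prob=0.024637
UUUUUU: M=198.3593, payoff=63.3093, prob=0.031676
Price = Σ prob·payoff / R^6 = 13.041147 / 1.061520 = 12.2854

price = 12.2854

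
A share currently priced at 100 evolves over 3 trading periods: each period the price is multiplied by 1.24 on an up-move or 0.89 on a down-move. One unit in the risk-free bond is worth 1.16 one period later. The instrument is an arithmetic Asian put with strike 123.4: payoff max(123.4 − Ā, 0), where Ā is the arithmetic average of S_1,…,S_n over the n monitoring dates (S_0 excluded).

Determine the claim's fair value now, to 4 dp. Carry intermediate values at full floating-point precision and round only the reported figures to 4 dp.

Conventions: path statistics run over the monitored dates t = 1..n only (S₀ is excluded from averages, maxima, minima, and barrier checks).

Under the martingale measure an up-move has probability p* = 0.7714; value the claim as the probability-weighted average of per-path payoffs, discounted 3 periods at R = 1.16.
Enumerate all 2^3 = 8 price paths (U = up ×1.24, D = down ×0.89); each path with k up-moves has probability p*^k·(1−p*)^(3−k).
DDD: Ā=79.5690, payoff=43.8310, prob=0.011942
UDD: Ā=110.8601, payoff=12.5399, prob=0.040303
DUD: Ā=99.1935, payoff=24.2065, prob=0.040303
UUD: Ā=138.2021, payoff=0.0000, prob=0.136023
DDU: Ā=88.8101, payoff=34.5899, prob=0.040303
UDU: Ā=123.7355, payoff=0.0000, prob=0.136023
DUU: Ā=112.0688, payoff=11.3312, prob=0.136023
UUU: Ā=156.1408, payoff=0.0000, prob=0.459079
Price = Σ prob·payoff / R^3 = 4.939804 / 1.560896 = 3.1647

price = 3.1647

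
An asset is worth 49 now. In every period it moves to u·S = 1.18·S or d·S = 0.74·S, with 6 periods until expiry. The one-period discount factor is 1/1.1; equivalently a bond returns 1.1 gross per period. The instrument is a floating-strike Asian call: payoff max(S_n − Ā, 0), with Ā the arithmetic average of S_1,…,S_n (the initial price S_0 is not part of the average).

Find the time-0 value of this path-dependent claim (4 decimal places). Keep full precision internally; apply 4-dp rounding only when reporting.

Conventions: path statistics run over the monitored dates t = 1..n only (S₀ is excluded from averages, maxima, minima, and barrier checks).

price = 10.7000

With p* = (R−d)/(u−d) = 0.8182, sum probability × payoff across the paths and divide by R^6.
Enumerate all 2^6 = 64 price paths (U = up ×1.18, D = down ×0.74); each path with k up-moves has probability p*^k·(1−p*)^(6−k).
DDDDDD: Ā=19.4268, payoff=0.0000, prob=0.000036
UDDDDD: Ā=30.9779, payoff=0.0000, prob=0.000163
DUDDDD: Ā=27.3846, payoff=0.0000, prob=0.000163
UUDDDD: Ā=43.6673, payoff=0.0000, prob=0.000732
DDUDDD: Ā=24.7255, payoff=0.0000, prob=0.000163
UDUDDD: Ā=39.4272, payoff=0.0000, prob=0.000732
DUUDDD: Ā=35.8339, payoff=0.0000, prob=0.000732
UUUDDD: Ā=57.1405, payoff=0.0000, prob=0.003292
DDDUDD: Ā=22.7578, payoff=0.0000, prob=0.000163
UDDUDD: Ā=36.2895, payoff=0.0000, prob=0.000732
DUDUDD: Ā=32.6962, payoff=0.0000, prob=0.000732
UUDUDD: Ā=52.1371, payoff=0.0000, prob=0.003292
DDUUDD: Ā=30.0371, payoff=0.0000, prob=0.000732
UDUUDD: Ā=47.8970, payoff=0.0000, prob=0.003292
DUUUDD: Ā=44.3037, payoff=0.0000, prob=0.003292
UUUUDD: Ā=70.6464, payoff=0.0000, prob=0.014814
DDDDUD: Ā=21.3017, payoff=0.0000, prob=0.000163
UDDDUD: Ā=33.9676, payoff=0.0000, prob=0.000732
DUDDUD: Ā=30.3743, payoff=0.0000, prob=0.000732
UUDDUD: Ā=48.4347, payoff=0.0000, prob=0.003292
DDUDUD: Ā=27.7152, payoff=0.0000, prob=0.000732
UDUDUD: Ā=44.1945, payoff=0.0000, prob=0.003292
DUUDUD: Ā=40.6012, payoff=0.0000, prob=0.003292
UUUDUD: Ā=64.7424, payoff=0.0000, prob=0.014814
DDDUUD: Ā=25.7475, payoff=0.0000, prob=0.000732
UDDUUD: Ā=41.0568, payoff=0.0000, prob=0.003292
DUDUUD: Ā=37.4635, payoff=0.0000, prob=0.003292
UUDUUD: Ā=59.7391, payoff=0.0000, prob=0.014814
DDUUUD: Ā=34.8044, payoff=0.0000, prob=0.003292
UDUUUD: Ā=55.4990, payoff=0.0000, prob=0.014814
DUUUUD: Ā=51.9056, payoff=0.1164, prob=0.014814
UUUUUD: Ā=82.7684, payoff=0.1857, prob=0.066663
DDDDDU: Ā=20.2242, payoff=0.0000, prob=0.000163
UDDDDU: Ā=32.2494, payoff=0.0000, prob=0.000732
DUDDDU: Ā=28.6561, payoff=0.0000, prob=0.000732
UUDDDU: Ā=45.6948, payoff=0.0000, prob=0.003292
DDUDDU: Ā=25.9970, payoff=0.0000, prob=0.000732
UDUDDU: Ā=41.4547, payoff=0.0000, prob=0.003292
DUUDDU: Ā=37.8614, payoff=0.0000, prob=0.003292
UUUDDU: Ā=60.3735, payoff=0.0000, prob=0.014814
DDDUDU: Ā=24.0293, payoff=0.0000, prob=0.000732
UDDUDU: Ā=38.3170, payoff=0.0000, prob=0.003292
DUDUDU: Ā=34.7237, payoff=0.0000, prob=0.003292
UUDUDU: Ā=55.3702, payoff=0.0000, prob=0.014814
DDUUDU: Ā=32.0646, payoff=0.5594, prob=0.003292
UDUUDU: Ā=51.1300, payoff=0.8920, prob=0.014814
DUUUDU: Ā=47.5367, payoff=4.4854, prob=0.014814
UUUUDU: Ā=75.8017, payoff=7.1524, prob=0.066663
DDDDUU: Ā=22.5732, payoff=0.0000, prob=0.000732
UDDDUU: Ā=35.9951, payoff=0.0000, prob=0.003292
DUDDUU: Ā=32.4018, payoff=0.2222, prob=0.003292
UUDDUU: Ā=51.6677, payoff=0.3544, prob=0.014814
DDUDUU: Ā=29.7427, payoff=2.8813, prob=0.003292
UDUDUU: Ā=47.4275, payoff=4.5945, prob=0.014814
DUUDUU: Ā=43.8342, payoff=8.1879, prob=0.014814
UUUDUU: Ā=69.8978, payoff=13.0563, prob=0.066663
DDDUUU: Ā=27.7750, payoff=4.8490, prob=0.003292
UDDUUU: Ā=44.2898, payoff=7.7322, prob=0.014814
DUDUUU: Ā=40.6965, payoff=11.3256, prob=0.014814
UUDUUU: Ā=64.8944, payoff=18.0597, prob=0.066663
DDUUUU: Ā=38.0374, payoff=13.9846, prob=0.014814
UDUUUU: Ā=60.6543, payoff=22.2998, prob=0.066663
DUUUUU: Ā=57.0610, payoff=25.8931, prob=0.066663
UUUUUU: Ā=90.9891, payoff=41.2891, prob=0.299985
Price = Σ prob·payoff / R^6 = 18.955758 / 1.771561 = 10.7000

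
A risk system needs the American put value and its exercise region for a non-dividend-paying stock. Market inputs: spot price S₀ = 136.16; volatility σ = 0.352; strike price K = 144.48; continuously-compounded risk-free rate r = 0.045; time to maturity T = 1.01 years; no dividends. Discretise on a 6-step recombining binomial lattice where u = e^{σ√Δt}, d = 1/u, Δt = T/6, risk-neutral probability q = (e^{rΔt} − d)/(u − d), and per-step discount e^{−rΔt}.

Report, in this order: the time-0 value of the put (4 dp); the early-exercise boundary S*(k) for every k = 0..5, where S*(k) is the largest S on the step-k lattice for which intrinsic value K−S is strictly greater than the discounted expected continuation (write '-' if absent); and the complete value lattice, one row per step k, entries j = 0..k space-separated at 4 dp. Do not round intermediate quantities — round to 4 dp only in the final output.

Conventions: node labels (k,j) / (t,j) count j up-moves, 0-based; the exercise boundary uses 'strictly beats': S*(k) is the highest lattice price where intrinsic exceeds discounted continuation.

Δt=0.16833, u=1.15537, d=0.86552, q=0.49019, disc=e^(-rΔt)=0.99245
k=6 terminal: V=max(K-S,0) → 87.2367 68.0672 42.4782 8.3200 0.0000 0.0000 0.0000
k=5: j=0 S=66.1371 intr=78.3429 cont=77.2526 V=78.3429[EX]; j=1 S=88.2850 intr=56.1950 cont=55.1047 V=56.1950[EX]; j=2 S=117.8498 intr=26.6302 cont=25.5399 V=26.6302[EX]; j=3 S=157.3151 intr=0.0000 cont=4.2096 V=4.2096[hold]; j=4 S=209.9965 intr=0.0000 cont=0.0000 V=0.0000[hold]; j=5 S=280.3199 intr=0.0000 cont=0.0000 V=0.0000[hold]  S*(5)=117.8498
k=4: j=0 S=76.4128 intr=68.0672 cont=66.9769 V=68.0672[EX]; j=1 S=102.0018 intr=42.4782 cont=41.3879 V=42.4782[EX]; j=2 S=136.1600 intr=8.3200 cont=15.5218 V=15.5218[hold]; j=3 S=181.7571 intr=0.0000 cont=2.1299 V=2.1299[hold]; j=4 S=242.6236 intr=0.0000 cont=0.0000 V=0.0000[hold]  S*(4)=102.0018
k=3: j=0 S=88.2850 intr=56.1950 cont=55.1047 V=56.1950[EX]; j=1 S=117.8498 intr=26.6302 cont=29.0436 V=29.0436[hold]; j=2 S=157.3151 intr=0.0000 cont=8.8896 V=8.8896[hold]; j=3 S=209.9965 intr=0.0000 cont=1.0776 V=1.0776[hold]  S*(3)=88.2850
k=2: j=0 S=102.0018 intr=42.4782 cont=42.5620 V=42.5620[hold]; j=1 S=136.1600 intr=8.3200 cont=19.0197 V=19.0197[hold]; j=2 S=181.7571 intr=0.0000 cont=5.0221 V=5.0221[hold]  S*(2)=-
k=1: j=0 S=117.8498 intr=26.6302 cont=30.7876 V=30.7876[hold]; j=1 S=157.3151 intr=0.0000 cont=12.0664 V=12.0664[hold]  S*(1)=-
k=0: j=0 S=136.1600 intr=8.3200 cont=21.4476 V=21.4476[hold]  S*(0)=-

price = 21.4476
boundary = - - - 88.2850 102.0018 117.8498
tree:
21.4476
30.7876 12.0664
42.5620 19.0197 5.0221
56.1950 29.0436 8.8896 1.0776
68.0672 42.4782 15.5218 2.1299 0.0000
78.3429 56.1950 26.6302 4.2096 0.0000 0.0000
87.2367 68.0672 42.4782 8.3200 0.0000 0.0000 0.0000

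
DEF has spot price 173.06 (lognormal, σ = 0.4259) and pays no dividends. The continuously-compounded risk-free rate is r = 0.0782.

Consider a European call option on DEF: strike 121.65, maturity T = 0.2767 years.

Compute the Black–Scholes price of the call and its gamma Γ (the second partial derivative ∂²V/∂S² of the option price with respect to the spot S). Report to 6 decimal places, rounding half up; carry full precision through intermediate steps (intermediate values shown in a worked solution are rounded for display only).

price = 54.643519
Γ = 0.002103

σ√T = 0.4259·√0.2767 = 0.224033
d₁ = (ln(S/K) + (r+σ²/2)T) / (σ√T) = (ln(173.06/121.65) + (0.0782+0.4259²/2)·0.2767) / 0.224033 = (0.352490 + 0.046733) / 0.224033 = 1.781985
d₂ = d₁ − σ√T = 1.781985 − 0.224033 = 1.557952
e^{−rT} = 0.978594
N(d₁) = 0.962624,  N(d₂) = 0.940378
Call price V = S·N(d₁) − K·e^{−rT}·N(d₂) = 166.591737 − 111.948217 = 54.643519
φ(d₁) = (1/√(2π))·e^{−d₁²/2} = 0.081539
Γ = φ(d₁) / (S·σ·√T) = 0.002103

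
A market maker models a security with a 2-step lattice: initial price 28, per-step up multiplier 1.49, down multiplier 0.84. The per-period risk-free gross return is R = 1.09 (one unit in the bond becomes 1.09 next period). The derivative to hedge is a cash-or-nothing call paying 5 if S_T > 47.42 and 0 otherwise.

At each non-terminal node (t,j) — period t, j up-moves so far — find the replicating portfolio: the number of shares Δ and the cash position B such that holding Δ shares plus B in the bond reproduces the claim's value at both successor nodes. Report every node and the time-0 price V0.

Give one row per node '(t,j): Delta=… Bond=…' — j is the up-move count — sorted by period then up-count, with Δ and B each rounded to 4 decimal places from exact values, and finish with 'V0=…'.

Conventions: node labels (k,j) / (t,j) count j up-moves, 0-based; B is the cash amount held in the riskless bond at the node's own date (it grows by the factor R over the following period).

(0,0): Delta=0.0969 Bond=-2.0917
(1,0): Delta=0.0000 Bond=0.0000
(1,1): Delta=0.1844 Bond=-5.9280
V0=0.6225

Risk-neutral probability p* = (R−d)/(u−d) = (1.09−0.84)/(1.49−0.84) = 0.3846.
Payoffs at expiry: V(2,0)=0.0000, V(2,1)=0.0000, V(2,2)=5.0000
Node (1,0) S=23.5200: V=(p*·0.0000+(1−p*)·0.0000)/1.09=0.0000; Δ=(0.0000−0.0000)/(35.0448−19.7568)=0.0000; B=V−Δ·S=0.0000
Node (1,1) S=41.7200: V=(p*·5.0000+(1−p*)·0.0000)/1.09=1.7643; Δ=(5.0000−0.0000)/(62.1628−35.0448)=0.1844; B=V−Δ·S=-5.9280
Node (0,0) S=28.0000: V=(p*·1.7643+(1−p*)·0.0000)/1.09=0.6225; Δ=(1.7643−0.0000)/(41.7200−23.5200)=0.0969; B=V−Δ·S=-2.0917
Sanity check at the root: Δ(0,0)·S0 + B(0,0) reproduces V0 = 0.6225.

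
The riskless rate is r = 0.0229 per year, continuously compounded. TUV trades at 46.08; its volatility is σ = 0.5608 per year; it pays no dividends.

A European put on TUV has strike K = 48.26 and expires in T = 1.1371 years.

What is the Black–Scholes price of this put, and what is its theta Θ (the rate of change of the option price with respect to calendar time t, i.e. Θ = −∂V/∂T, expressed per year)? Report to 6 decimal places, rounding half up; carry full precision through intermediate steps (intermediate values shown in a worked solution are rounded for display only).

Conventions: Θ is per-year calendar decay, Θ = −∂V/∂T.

σ√T = 0.5608·√1.1371 = 0.598008
d₁ = (ln(S/K) + (r+σ²/2)T) / (σ√T) = (ln(46.08/48.26) + (0.0229+0.5608²/2)·1.1371) / 0.598008 = (-0.046224 + 0.204847) / 0.598008 = 0.265251
d₂ = d₁ − σ√T = 0.265251 − 0.598008 = -0.332757
e^{−rT} = 0.974297
N(−d₁) = 0.395408,  N(−d₂) = 0.630341
Put price V = K·e^{−rT}·N(−d₂) − S·N(−d₁) = 29.638357 − 18.220395 = 11.417962
φ(d₁) = (1/√(2π))·e^{−d₁²/2} = 0.385152
Θ = −S·φ(d₁)·σ/(2√T) + r·K·e^{−rT}·N(−d₂) = −4.666842 + 0.678718 = -3.988124

price = 11.417962
Θ = -3.988124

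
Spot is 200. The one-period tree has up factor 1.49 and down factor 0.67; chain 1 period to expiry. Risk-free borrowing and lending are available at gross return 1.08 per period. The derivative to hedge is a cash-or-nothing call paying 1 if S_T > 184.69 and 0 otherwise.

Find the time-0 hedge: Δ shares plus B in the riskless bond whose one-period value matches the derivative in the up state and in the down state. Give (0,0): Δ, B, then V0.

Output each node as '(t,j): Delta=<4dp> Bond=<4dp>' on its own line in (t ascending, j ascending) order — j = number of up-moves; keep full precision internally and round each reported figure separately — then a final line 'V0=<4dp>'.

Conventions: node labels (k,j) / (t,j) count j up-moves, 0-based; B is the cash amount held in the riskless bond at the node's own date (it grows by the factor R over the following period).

(0,0): Delta=0.0061 Bond=-0.7565
V0=0.4630

Arbitrage-free pricing uses the up-move probability p* = (R−d)/(u−d) = 0.5000, discounting each step at R = 1.08.
Terminal payoffs: V(1,0)=0.0000, V(1,1)=1.0000
  t=0,j=0: stock 200.0000 → up 298.0000 (V=1.0000), down 134.0000 (V=0.0000). Price 0.4630; hedge Δ=0.0061, bond B=-0.7565.
Check: Δ(0,0)·S0 + B(0,0) = 0.4630 = V0.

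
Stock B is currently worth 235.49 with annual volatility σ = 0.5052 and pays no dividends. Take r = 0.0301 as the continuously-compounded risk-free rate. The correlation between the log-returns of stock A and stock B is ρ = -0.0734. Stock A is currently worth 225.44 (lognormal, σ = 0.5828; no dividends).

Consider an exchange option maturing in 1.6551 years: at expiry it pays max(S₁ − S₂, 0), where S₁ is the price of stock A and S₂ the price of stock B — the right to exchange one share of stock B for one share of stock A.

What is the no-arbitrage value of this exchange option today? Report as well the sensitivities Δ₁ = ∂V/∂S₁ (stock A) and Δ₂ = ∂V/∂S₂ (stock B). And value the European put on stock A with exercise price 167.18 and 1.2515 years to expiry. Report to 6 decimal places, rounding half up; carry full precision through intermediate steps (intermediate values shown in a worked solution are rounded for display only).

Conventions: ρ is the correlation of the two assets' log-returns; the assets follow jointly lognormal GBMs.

σ_eff = √(σ₁² + σ₂² − 2ρσ₁σ₂) = √(0.5828² + 0.5052² − 2·-0.0734·0.5828·0.5052) = 0.798815
d₁ = (ln(S₁/S₂) + (q₂ − q₁ + σ_eff²/2)T) / (σ_eff√T) = (ln(225.44/235.49) + (0.0 − 0.0 + 0.319053)·1.6551) / 1.027681 = 0.471401
d₂ = d₁ − σ_eff√T = 0.471401 − 1.027681 = -0.556280
N(d₁) = 0.681323,  N(d₂) = 0.289010
V = S₁·e^{−q₁T}·N(d₁) − S₂·e^{−q₂T}·N(d₂) = 153.597398 − 68.058894 = 85.538504
Δ₁ = e^{−q₁T}·N(d₁) = 0.681323;  Δ₂ = −e^{−q₂T}·N(d₂) = -0.289010
[vanilla: stock A put K=167.18]
σ√T = 0.5828·√1.2515 = 0.651981
d₁ = (ln(S/K) + (r+σ²/2)T) / (σ√T) = (ln(225.44/167.18) + (0.0301+0.5828²/2)·1.2515) / 0.651981 = (0.298983 + 0.250210) / 0.651981 = 0.842345
d₂ = d₁ − σ√T = 0.842345 − 0.651981 = 0.190364
e^{−rT} = 0.963031
N(−d₁) = 0.199798,  N(−d₂) = 0.424512
price = K·e^{−rT}·N(−d₂) − S·N(−d₁) = 68.346213 − 45.042354 = 23.303859

exchange price = 85.538504
Δ1 = 0.681323
Δ2 = -0.289010
price(stock A put K=167.18) = 23.303859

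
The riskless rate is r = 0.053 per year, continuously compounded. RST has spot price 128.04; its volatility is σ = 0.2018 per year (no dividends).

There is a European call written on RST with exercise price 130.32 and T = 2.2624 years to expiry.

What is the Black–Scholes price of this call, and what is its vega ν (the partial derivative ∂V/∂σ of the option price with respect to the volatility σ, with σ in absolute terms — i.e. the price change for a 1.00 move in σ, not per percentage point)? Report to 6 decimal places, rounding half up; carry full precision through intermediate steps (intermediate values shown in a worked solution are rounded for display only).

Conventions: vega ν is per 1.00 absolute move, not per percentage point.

σ√T = 0.2018·√2.2624 = 0.303533
d₁ = (ln(S/K) + (r+σ²/2)T) / (σ√T) = (ln(128.04/130.32) + (0.053+0.2018²/2)·2.2624) / 0.303533 = (-0.017650 + 0.165973) / 0.303533 = 0.488656
d₂ = d₁ − σ√T = 0.488656 − 0.303533 = 0.185123
e^{−rT} = 0.887003
N(d₁) = 0.687457,  N(d₂) = 0.573434
Call price V = S·N(d₁) − K·e^{−rT}·N(d₂) = 88.022023 − 66.285594 = 21.736429
φ(d₁) = (1/√(2π))·e^{−d₁²/2} = 0.354045
ν = S·φ(d₁)·√T = 68.185036

price = 21.736429
ν = 68.185036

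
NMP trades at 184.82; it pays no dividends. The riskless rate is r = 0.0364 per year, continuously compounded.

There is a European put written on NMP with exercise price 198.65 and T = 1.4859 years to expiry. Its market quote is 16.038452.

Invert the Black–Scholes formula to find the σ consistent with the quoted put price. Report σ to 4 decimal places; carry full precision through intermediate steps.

At σ = 0.1578 the Black–Scholes value reproduces the quote:
σ√T = 0.1578·√1.4859 = 0.192354
d₁ = (ln(S/K) + (r+σ²/2)T) / (σ√T) = (ln(184.82/198.65) + (0.0364+0.1578²/2)·1.4859) / 0.192354 = (-0.072162 + 0.072587) / 0.192354 = 0.002208
d₂ = d₁ − σ√T = 0.002208 − 0.192354 = -0.190146
e^{−rT} = 0.947350
N(−d₁) = 0.499119,  N(−d₂) = 0.575403
V = K·e^{−rT}·N(−d₂) − S·N(−d₁) = 108.285644 − 92.247192 = 16.038452 (matching the quote); vega is positive throughout, so no other σ reproduces this price

sigma = 0.1578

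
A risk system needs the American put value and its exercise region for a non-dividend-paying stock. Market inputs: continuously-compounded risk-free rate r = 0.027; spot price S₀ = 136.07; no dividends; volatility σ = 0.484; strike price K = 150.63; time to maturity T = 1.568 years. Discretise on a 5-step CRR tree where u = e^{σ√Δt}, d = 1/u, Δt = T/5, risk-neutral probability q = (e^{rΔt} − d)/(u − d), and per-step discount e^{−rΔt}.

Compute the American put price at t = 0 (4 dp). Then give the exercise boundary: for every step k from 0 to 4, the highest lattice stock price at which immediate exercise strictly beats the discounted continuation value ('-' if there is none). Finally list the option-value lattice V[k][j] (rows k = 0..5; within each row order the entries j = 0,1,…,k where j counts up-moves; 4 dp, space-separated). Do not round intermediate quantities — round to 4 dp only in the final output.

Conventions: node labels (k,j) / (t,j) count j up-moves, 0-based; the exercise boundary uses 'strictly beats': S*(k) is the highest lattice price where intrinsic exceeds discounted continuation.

Δt=0.31360, u=1.31133, d=0.76259, q=0.44815, disc=e^(-rΔt)=0.99157
k=5 terminal: V=max(K-S,0) → 115.5381 90.2867 46.8649 0.0000 0.0000 0.0000
k=4: j=0 S=46.0169 intr=104.6131 cont=103.3430 V=104.6131[EX]; j=1 S=79.1298 intr=71.5002 cont=70.2302 V=71.5002[EX]; j=2 S=136.0700 intr=14.5600 cont=25.6445 V=25.6445[hold]; j=3 S=233.9832 intr=0.0000 cont=0.0000 V=0.0000[hold]; j=4 S=402.3529 intr=0.0000 cont=0.0000 V=0.0000[hold]  S*(4)=79.1298
k=3: j=0 S=60.3433 intr=90.2867 cont=89.0167 V=90.2867[EX]; j=1 S=103.7651 intr=46.8649 cont=50.5205 V=50.5205[hold]; j=2 S=178.4323 intr=0.0000 cont=14.0326 V=14.0326[hold]; j=3 S=306.8287 intr=0.0000 cont=0.0000 V=0.0000[hold]  S*(3)=60.3433
k=2: j=0 S=79.1298 intr=71.5002 cont=71.8546 V=71.8546[hold]; j=1 S=136.0700 intr=14.5600 cont=33.8805 V=33.8805[hold]; j=2 S=233.9832 intr=0.0000 cont=7.6787 V=7.6787[hold]  S*(2)=-
k=1: j=0 S=103.7651 intr=46.8649 cont=54.3742 V=54.3742[hold]; j=1 S=178.4323 intr=0.0000 cont=21.9515 V=21.9515[hold]  S*(1)=-
k=0: j=0 S=136.0700 intr=14.5600 cont=39.5081 V=39.5081[hold]  S*(0)=-

price = 39.5081
boundary = - - - 60.3433 79.1298
tree:
39.5081
54.3742 21.9515
71.8546 33.8805 7.6787
90.2867 50.5205 14.0326 0.0000
104.6131 71.5002 25.6445 0.0000 0.0000
115.5381 90.2867 46.8649 0.0000 0.0000 0.0000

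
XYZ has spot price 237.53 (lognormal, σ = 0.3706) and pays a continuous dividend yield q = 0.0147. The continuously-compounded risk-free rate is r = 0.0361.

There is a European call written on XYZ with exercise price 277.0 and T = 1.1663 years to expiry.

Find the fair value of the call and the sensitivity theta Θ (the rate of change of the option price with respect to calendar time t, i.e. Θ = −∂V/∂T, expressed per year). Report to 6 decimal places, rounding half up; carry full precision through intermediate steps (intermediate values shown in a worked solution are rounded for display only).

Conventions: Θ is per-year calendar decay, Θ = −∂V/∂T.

σ√T = 0.3706·√1.1663 = 0.400231
d₁ = (ln(S/K) + (r−q+σ²/2)T) / (σ√T) = (ln(237.53/277.0) + (0.0361−0.0147+0.3706²/2)·1.1663) / 0.400231 = (-0.153724 + 0.105051) / 0.400231 = -0.121611
d₂ = d₁ − σ√T = -0.121611 − 0.400231 = -0.521842
e^{−rT} = 0.958771
e^{−qT} = 0.983002
N(d₁) = 0.451604,  N(d₂) = 0.300890
Call price V = S·e^{−qT}·N(d₁) − K·e^{−rT}·N(d₂) = 105.445994 − 79.910283 = 25.535711
φ(d₁) = (1/√(2π))·e^{−d₁²/2} = 0.396003
Θ = −S·e^{−qT}·φ(d₁)·σ/(2√T) + q·S·e^{−qT}·N(d₁) − r·K·e^{−rT}·N(d₂) = −15.865055 + 1.550056 − 2.884761 = -17.199760

price = 25.535711
Θ = -17.199760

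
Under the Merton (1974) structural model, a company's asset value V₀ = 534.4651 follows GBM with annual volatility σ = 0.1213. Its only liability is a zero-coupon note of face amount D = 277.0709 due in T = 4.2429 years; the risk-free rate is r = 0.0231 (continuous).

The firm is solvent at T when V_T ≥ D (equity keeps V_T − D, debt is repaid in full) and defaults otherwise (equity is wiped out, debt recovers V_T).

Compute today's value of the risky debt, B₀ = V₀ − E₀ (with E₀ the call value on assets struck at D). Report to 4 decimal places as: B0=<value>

Equity is a call on the firm's assets struck at D = 277.0709:
d₁ = [ln(V₀/D) + (r + σ²/2)T] / (σ√T)
   = [ln(534.4651/277.0709) + (0.0231 + 0.5·0.1213²)·4.2429] / (0.1213·√4.2429)
   = [0.656993 + 0.129225] / 0.249857 = 3.146668
d₂ = d₁ − σ√T = 3.146668 − 0.249857 = 2.896811
N(d₁) = 0.999174,  N(d₂) = 0.998115,  e^(−rT) = 0.906639
E₀ = V₀·N(d₁) − D·e^(−rT)·N(d₂)
   = 534.4651·0.999174 − 277.0709·0.906639·0.998115 = 283.294008
B₀ = V₀ − E₀ = 534.4651 − 283.294008 = 251.171092

B0=251.1711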